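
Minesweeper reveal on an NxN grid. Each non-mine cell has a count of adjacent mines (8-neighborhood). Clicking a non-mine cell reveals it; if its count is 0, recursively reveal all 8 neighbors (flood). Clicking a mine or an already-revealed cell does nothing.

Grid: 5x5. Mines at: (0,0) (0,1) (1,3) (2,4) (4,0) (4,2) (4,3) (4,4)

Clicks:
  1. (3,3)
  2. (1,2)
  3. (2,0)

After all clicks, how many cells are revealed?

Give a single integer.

Answer: 10

Derivation:
Click 1 (3,3) count=4: revealed 1 new [(3,3)] -> total=1
Click 2 (1,2) count=2: revealed 1 new [(1,2)] -> total=2
Click 3 (2,0) count=0: revealed 8 new [(1,0) (1,1) (2,0) (2,1) (2,2) (3,0) (3,1) (3,2)] -> total=10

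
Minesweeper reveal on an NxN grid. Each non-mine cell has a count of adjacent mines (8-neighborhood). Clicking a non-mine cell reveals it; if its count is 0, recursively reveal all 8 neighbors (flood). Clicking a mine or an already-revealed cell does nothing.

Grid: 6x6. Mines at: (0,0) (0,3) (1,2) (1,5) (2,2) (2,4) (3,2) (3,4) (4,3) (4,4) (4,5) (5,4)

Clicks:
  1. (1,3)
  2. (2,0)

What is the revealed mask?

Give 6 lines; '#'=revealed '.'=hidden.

Click 1 (1,3) count=4: revealed 1 new [(1,3)] -> total=1
Click 2 (2,0) count=0: revealed 12 new [(1,0) (1,1) (2,0) (2,1) (3,0) (3,1) (4,0) (4,1) (4,2) (5,0) (5,1) (5,2)] -> total=13

Answer: ......
##.#..
##....
##....
###...
###...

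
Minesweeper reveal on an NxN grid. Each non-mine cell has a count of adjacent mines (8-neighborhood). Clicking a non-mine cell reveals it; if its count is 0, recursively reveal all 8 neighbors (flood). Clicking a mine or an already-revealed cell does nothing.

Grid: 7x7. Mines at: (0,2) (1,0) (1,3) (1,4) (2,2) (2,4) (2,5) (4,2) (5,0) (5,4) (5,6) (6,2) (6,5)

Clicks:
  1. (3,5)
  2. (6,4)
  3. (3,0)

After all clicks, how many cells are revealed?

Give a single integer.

Answer: 8

Derivation:
Click 1 (3,5) count=2: revealed 1 new [(3,5)] -> total=1
Click 2 (6,4) count=2: revealed 1 new [(6,4)] -> total=2
Click 3 (3,0) count=0: revealed 6 new [(2,0) (2,1) (3,0) (3,1) (4,0) (4,1)] -> total=8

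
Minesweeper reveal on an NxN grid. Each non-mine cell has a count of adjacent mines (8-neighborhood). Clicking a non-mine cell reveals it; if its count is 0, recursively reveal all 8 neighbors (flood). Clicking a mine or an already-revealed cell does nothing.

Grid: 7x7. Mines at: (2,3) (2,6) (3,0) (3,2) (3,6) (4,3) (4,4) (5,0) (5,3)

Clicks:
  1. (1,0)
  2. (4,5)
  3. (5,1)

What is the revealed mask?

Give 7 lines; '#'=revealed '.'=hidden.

Answer: #######
#######
###....
.......
.....#.
.#.....
.......

Derivation:
Click 1 (1,0) count=0: revealed 17 new [(0,0) (0,1) (0,2) (0,3) (0,4) (0,5) (0,6) (1,0) (1,1) (1,2) (1,3) (1,4) (1,5) (1,6) (2,0) (2,1) (2,2)] -> total=17
Click 2 (4,5) count=2: revealed 1 new [(4,5)] -> total=18
Click 3 (5,1) count=1: revealed 1 new [(5,1)] -> total=19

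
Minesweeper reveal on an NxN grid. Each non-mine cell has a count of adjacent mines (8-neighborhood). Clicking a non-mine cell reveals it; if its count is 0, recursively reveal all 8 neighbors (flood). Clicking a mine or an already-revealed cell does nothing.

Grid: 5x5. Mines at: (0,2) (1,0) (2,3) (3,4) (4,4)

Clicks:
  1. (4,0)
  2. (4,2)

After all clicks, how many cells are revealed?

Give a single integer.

Click 1 (4,0) count=0: revealed 11 new [(2,0) (2,1) (2,2) (3,0) (3,1) (3,2) (3,3) (4,0) (4,1) (4,2) (4,3)] -> total=11
Click 2 (4,2) count=0: revealed 0 new [(none)] -> total=11

Answer: 11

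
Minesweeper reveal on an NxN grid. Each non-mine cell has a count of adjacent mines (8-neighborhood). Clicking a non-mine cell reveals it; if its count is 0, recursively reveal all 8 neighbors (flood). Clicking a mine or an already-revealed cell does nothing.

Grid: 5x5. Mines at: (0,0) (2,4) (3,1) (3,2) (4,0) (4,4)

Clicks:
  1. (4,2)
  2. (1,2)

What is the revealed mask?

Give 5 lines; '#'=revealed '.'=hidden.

Answer: .####
.####
.###.
.....
..#..

Derivation:
Click 1 (4,2) count=2: revealed 1 new [(4,2)] -> total=1
Click 2 (1,2) count=0: revealed 11 new [(0,1) (0,2) (0,3) (0,4) (1,1) (1,2) (1,3) (1,4) (2,1) (2,2) (2,3)] -> total=12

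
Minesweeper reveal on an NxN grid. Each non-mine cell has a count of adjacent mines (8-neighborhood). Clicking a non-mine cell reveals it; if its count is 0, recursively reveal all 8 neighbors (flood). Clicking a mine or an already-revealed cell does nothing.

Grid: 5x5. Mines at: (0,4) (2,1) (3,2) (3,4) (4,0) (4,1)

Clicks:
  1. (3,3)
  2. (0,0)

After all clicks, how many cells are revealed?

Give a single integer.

Answer: 9

Derivation:
Click 1 (3,3) count=2: revealed 1 new [(3,3)] -> total=1
Click 2 (0,0) count=0: revealed 8 new [(0,0) (0,1) (0,2) (0,3) (1,0) (1,1) (1,2) (1,3)] -> total=9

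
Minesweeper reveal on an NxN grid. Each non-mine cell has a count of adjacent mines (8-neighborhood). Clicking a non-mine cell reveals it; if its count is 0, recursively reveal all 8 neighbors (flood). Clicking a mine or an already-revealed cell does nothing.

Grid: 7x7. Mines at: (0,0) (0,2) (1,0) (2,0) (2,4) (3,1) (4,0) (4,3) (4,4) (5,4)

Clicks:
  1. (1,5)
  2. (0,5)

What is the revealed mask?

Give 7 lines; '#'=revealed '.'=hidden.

Click 1 (1,5) count=1: revealed 1 new [(1,5)] -> total=1
Click 2 (0,5) count=0: revealed 17 new [(0,3) (0,4) (0,5) (0,6) (1,3) (1,4) (1,6) (2,5) (2,6) (3,5) (3,6) (4,5) (4,6) (5,5) (5,6) (6,5) (6,6)] -> total=18

Answer: ...####
...####
.....##
.....##
.....##
.....##
.....##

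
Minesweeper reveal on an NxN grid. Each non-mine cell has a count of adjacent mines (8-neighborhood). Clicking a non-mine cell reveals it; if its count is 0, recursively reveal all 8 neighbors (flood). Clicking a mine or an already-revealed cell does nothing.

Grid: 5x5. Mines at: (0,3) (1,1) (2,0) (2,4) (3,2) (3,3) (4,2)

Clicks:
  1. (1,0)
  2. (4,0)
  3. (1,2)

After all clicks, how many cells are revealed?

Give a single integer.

Click 1 (1,0) count=2: revealed 1 new [(1,0)] -> total=1
Click 2 (4,0) count=0: revealed 4 new [(3,0) (3,1) (4,0) (4,1)] -> total=5
Click 3 (1,2) count=2: revealed 1 new [(1,2)] -> total=6

Answer: 6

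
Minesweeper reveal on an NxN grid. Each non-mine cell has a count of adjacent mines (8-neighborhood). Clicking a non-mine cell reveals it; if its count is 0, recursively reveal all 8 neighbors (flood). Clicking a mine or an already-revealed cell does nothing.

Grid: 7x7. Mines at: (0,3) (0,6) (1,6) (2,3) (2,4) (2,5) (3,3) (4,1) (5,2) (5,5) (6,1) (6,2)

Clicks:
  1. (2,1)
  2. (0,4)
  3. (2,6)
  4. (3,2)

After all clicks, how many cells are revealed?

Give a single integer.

Answer: 14

Derivation:
Click 1 (2,1) count=0: revealed 12 new [(0,0) (0,1) (0,2) (1,0) (1,1) (1,2) (2,0) (2,1) (2,2) (3,0) (3,1) (3,2)] -> total=12
Click 2 (0,4) count=1: revealed 1 new [(0,4)] -> total=13
Click 3 (2,6) count=2: revealed 1 new [(2,6)] -> total=14
Click 4 (3,2) count=3: revealed 0 new [(none)] -> total=14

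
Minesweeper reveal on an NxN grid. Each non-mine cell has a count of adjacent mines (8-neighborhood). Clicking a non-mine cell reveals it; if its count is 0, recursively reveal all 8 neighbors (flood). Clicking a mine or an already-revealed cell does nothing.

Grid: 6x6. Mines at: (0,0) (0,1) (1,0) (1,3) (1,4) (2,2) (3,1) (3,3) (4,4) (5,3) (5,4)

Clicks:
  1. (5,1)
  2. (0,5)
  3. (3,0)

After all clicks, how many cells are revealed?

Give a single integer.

Click 1 (5,1) count=0: revealed 6 new [(4,0) (4,1) (4,2) (5,0) (5,1) (5,2)] -> total=6
Click 2 (0,5) count=1: revealed 1 new [(0,5)] -> total=7
Click 3 (3,0) count=1: revealed 1 new [(3,0)] -> total=8

Answer: 8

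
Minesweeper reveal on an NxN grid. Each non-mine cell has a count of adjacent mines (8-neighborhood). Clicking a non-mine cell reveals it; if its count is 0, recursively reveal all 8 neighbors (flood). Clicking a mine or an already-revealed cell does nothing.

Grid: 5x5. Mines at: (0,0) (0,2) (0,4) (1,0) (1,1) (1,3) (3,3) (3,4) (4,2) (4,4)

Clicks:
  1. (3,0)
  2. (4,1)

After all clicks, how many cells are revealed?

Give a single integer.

Answer: 6

Derivation:
Click 1 (3,0) count=0: revealed 6 new [(2,0) (2,1) (3,0) (3,1) (4,0) (4,1)] -> total=6
Click 2 (4,1) count=1: revealed 0 new [(none)] -> total=6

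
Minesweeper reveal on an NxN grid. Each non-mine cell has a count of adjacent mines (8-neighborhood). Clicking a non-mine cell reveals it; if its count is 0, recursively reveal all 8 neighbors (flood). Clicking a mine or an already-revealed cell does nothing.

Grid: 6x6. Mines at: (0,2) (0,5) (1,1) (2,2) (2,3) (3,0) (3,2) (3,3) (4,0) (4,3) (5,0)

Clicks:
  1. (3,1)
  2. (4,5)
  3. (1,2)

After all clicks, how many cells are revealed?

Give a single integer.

Click 1 (3,1) count=4: revealed 1 new [(3,1)] -> total=1
Click 2 (4,5) count=0: revealed 10 new [(1,4) (1,5) (2,4) (2,5) (3,4) (3,5) (4,4) (4,5) (5,4) (5,5)] -> total=11
Click 3 (1,2) count=4: revealed 1 new [(1,2)] -> total=12

Answer: 12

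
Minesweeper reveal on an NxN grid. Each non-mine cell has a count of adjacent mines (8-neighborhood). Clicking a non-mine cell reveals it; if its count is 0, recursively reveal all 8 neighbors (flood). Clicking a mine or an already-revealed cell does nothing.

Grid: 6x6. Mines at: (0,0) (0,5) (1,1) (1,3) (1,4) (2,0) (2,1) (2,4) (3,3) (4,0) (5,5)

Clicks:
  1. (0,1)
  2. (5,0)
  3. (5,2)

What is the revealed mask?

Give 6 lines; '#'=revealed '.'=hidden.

Click 1 (0,1) count=2: revealed 1 new [(0,1)] -> total=1
Click 2 (5,0) count=1: revealed 1 new [(5,0)] -> total=2
Click 3 (5,2) count=0: revealed 8 new [(4,1) (4,2) (4,3) (4,4) (5,1) (5,2) (5,3) (5,4)] -> total=10

Answer: .#....
......
......
......
.####.
#####.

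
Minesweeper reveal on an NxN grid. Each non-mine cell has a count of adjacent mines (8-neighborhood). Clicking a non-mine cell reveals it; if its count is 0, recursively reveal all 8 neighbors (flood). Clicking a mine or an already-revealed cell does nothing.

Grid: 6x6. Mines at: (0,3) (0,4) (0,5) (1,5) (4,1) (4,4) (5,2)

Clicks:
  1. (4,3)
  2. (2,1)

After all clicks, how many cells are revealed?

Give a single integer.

Click 1 (4,3) count=2: revealed 1 new [(4,3)] -> total=1
Click 2 (2,1) count=0: revealed 18 new [(0,0) (0,1) (0,2) (1,0) (1,1) (1,2) (1,3) (1,4) (2,0) (2,1) (2,2) (2,3) (2,4) (3,0) (3,1) (3,2) (3,3) (3,4)] -> total=19

Answer: 19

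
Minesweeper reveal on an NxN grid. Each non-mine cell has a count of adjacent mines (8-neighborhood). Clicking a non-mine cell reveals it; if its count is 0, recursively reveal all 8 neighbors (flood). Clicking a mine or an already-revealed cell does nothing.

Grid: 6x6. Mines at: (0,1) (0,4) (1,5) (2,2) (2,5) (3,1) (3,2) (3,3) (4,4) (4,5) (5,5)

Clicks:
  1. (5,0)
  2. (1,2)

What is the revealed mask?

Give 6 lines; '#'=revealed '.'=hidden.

Answer: ......
..#...
......
......
####..
####..

Derivation:
Click 1 (5,0) count=0: revealed 8 new [(4,0) (4,1) (4,2) (4,3) (5,0) (5,1) (5,2) (5,3)] -> total=8
Click 2 (1,2) count=2: revealed 1 new [(1,2)] -> total=9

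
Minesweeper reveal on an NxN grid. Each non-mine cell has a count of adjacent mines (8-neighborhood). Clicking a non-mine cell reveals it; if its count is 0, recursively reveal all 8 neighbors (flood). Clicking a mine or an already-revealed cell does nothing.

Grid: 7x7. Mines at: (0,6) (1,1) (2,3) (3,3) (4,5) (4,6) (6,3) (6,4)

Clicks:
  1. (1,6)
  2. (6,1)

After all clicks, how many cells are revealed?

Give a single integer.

Answer: 16

Derivation:
Click 1 (1,6) count=1: revealed 1 new [(1,6)] -> total=1
Click 2 (6,1) count=0: revealed 15 new [(2,0) (2,1) (2,2) (3,0) (3,1) (3,2) (4,0) (4,1) (4,2) (5,0) (5,1) (5,2) (6,0) (6,1) (6,2)] -> total=16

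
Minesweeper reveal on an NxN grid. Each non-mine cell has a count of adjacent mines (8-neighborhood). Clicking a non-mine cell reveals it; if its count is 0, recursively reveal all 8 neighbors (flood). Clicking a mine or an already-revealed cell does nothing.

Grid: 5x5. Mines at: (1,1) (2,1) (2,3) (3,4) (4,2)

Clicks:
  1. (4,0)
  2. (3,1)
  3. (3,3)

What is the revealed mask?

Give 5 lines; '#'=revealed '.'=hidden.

Click 1 (4,0) count=0: revealed 4 new [(3,0) (3,1) (4,0) (4,1)] -> total=4
Click 2 (3,1) count=2: revealed 0 new [(none)] -> total=4
Click 3 (3,3) count=3: revealed 1 new [(3,3)] -> total=5

Answer: .....
.....
.....
##.#.
##...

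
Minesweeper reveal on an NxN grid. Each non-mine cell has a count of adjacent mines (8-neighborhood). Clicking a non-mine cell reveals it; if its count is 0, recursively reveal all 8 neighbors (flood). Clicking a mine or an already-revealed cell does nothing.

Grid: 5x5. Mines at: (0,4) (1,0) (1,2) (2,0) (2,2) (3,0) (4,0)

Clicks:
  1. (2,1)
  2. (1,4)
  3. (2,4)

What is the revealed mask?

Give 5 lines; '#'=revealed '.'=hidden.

Answer: .....
...##
.#.##
.####
.####

Derivation:
Click 1 (2,1) count=5: revealed 1 new [(2,1)] -> total=1
Click 2 (1,4) count=1: revealed 1 new [(1,4)] -> total=2
Click 3 (2,4) count=0: revealed 11 new [(1,3) (2,3) (2,4) (3,1) (3,2) (3,3) (3,4) (4,1) (4,2) (4,3) (4,4)] -> total=13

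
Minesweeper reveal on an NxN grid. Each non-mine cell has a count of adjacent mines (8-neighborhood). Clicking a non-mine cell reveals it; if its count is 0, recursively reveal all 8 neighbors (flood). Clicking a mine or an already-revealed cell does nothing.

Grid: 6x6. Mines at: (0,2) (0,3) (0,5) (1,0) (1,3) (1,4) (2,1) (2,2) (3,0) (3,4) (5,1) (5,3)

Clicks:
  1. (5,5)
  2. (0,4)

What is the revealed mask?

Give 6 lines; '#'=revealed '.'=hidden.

Answer: ....#.
......
......
......
....##
....##

Derivation:
Click 1 (5,5) count=0: revealed 4 new [(4,4) (4,5) (5,4) (5,5)] -> total=4
Click 2 (0,4) count=4: revealed 1 new [(0,4)] -> total=5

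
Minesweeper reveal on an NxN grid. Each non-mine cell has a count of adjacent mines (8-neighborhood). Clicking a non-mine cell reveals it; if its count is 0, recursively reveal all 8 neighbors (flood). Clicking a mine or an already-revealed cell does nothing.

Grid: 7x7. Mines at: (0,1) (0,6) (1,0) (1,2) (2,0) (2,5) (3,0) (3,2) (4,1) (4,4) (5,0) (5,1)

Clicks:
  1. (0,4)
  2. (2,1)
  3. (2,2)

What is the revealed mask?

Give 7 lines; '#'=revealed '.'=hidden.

Answer: ...###.
...###.
.##....
.......
.......
.......
.......

Derivation:
Click 1 (0,4) count=0: revealed 6 new [(0,3) (0,4) (0,5) (1,3) (1,4) (1,5)] -> total=6
Click 2 (2,1) count=5: revealed 1 new [(2,1)] -> total=7
Click 3 (2,2) count=2: revealed 1 new [(2,2)] -> total=8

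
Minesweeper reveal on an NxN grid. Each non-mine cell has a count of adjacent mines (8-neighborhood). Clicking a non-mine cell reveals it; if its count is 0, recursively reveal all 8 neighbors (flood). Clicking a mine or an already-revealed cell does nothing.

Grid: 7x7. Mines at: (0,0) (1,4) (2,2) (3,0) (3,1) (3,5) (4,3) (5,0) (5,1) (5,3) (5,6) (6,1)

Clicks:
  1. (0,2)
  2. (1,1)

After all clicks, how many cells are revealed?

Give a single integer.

Click 1 (0,2) count=0: revealed 6 new [(0,1) (0,2) (0,3) (1,1) (1,2) (1,3)] -> total=6
Click 2 (1,1) count=2: revealed 0 new [(none)] -> total=6

Answer: 6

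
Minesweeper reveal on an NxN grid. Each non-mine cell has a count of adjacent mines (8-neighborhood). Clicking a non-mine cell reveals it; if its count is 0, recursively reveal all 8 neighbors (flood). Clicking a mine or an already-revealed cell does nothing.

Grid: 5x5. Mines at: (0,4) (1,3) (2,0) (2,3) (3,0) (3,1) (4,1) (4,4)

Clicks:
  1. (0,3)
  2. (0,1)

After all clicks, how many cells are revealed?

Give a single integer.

Answer: 7

Derivation:
Click 1 (0,3) count=2: revealed 1 new [(0,3)] -> total=1
Click 2 (0,1) count=0: revealed 6 new [(0,0) (0,1) (0,2) (1,0) (1,1) (1,2)] -> total=7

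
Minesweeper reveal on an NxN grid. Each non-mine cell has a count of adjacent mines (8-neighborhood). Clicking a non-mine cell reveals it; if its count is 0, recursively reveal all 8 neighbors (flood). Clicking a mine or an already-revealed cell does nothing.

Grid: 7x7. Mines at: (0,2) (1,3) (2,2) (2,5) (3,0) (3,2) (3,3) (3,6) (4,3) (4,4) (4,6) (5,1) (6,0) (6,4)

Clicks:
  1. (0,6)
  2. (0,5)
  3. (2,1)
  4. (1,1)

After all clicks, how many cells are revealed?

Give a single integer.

Answer: 8

Derivation:
Click 1 (0,6) count=0: revealed 6 new [(0,4) (0,5) (0,6) (1,4) (1,5) (1,6)] -> total=6
Click 2 (0,5) count=0: revealed 0 new [(none)] -> total=6
Click 3 (2,1) count=3: revealed 1 new [(2,1)] -> total=7
Click 4 (1,1) count=2: revealed 1 new [(1,1)] -> total=8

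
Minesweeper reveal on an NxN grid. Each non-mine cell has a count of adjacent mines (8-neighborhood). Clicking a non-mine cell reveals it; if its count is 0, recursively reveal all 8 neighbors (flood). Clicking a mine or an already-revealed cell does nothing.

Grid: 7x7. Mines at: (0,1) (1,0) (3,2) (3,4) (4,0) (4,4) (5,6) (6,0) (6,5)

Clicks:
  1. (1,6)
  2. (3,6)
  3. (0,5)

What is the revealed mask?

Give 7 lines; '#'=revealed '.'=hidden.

Click 1 (1,6) count=0: revealed 19 new [(0,2) (0,3) (0,4) (0,5) (0,6) (1,2) (1,3) (1,4) (1,5) (1,6) (2,2) (2,3) (2,4) (2,5) (2,6) (3,5) (3,6) (4,5) (4,6)] -> total=19
Click 2 (3,6) count=0: revealed 0 new [(none)] -> total=19
Click 3 (0,5) count=0: revealed 0 new [(none)] -> total=19

Answer: ..#####
..#####
..#####
.....##
.....##
.......
.......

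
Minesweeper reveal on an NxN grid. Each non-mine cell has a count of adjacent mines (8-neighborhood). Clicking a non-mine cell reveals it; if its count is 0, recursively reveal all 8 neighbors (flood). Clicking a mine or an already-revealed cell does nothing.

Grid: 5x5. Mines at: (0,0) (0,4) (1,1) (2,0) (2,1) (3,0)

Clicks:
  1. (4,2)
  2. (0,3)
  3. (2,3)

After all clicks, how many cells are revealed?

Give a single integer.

Answer: 15

Derivation:
Click 1 (4,2) count=0: revealed 14 new [(1,2) (1,3) (1,4) (2,2) (2,3) (2,4) (3,1) (3,2) (3,3) (3,4) (4,1) (4,2) (4,3) (4,4)] -> total=14
Click 2 (0,3) count=1: revealed 1 new [(0,3)] -> total=15
Click 3 (2,3) count=0: revealed 0 new [(none)] -> total=15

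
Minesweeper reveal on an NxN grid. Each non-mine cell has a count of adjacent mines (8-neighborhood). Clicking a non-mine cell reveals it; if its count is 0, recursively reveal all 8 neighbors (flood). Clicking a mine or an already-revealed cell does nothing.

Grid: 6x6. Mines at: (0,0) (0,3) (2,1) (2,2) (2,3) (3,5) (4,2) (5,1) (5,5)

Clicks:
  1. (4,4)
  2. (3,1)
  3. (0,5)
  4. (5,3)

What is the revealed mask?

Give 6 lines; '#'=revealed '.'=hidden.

Answer: ....##
....##
....##
.#....
....#.
...#..

Derivation:
Click 1 (4,4) count=2: revealed 1 new [(4,4)] -> total=1
Click 2 (3,1) count=3: revealed 1 new [(3,1)] -> total=2
Click 3 (0,5) count=0: revealed 6 new [(0,4) (0,5) (1,4) (1,5) (2,4) (2,5)] -> total=8
Click 4 (5,3) count=1: revealed 1 new [(5,3)] -> total=9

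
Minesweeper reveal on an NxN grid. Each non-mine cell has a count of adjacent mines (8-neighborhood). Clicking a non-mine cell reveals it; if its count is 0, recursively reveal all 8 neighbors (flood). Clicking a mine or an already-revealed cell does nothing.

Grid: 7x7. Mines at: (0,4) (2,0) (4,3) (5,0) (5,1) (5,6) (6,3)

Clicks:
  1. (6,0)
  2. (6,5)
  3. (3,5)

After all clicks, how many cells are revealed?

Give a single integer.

Answer: 30

Derivation:
Click 1 (6,0) count=2: revealed 1 new [(6,0)] -> total=1
Click 2 (6,5) count=1: revealed 1 new [(6,5)] -> total=2
Click 3 (3,5) count=0: revealed 28 new [(0,0) (0,1) (0,2) (0,3) (0,5) (0,6) (1,0) (1,1) (1,2) (1,3) (1,4) (1,5) (1,6) (2,1) (2,2) (2,3) (2,4) (2,5) (2,6) (3,1) (3,2) (3,3) (3,4) (3,5) (3,6) (4,4) (4,5) (4,6)] -> total=30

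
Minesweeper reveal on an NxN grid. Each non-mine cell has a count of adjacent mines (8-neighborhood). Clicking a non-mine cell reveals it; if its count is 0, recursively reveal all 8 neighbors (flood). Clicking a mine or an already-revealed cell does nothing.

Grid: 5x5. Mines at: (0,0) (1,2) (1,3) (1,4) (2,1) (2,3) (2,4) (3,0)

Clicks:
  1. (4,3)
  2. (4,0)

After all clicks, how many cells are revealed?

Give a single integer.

Click 1 (4,3) count=0: revealed 8 new [(3,1) (3,2) (3,3) (3,4) (4,1) (4,2) (4,3) (4,4)] -> total=8
Click 2 (4,0) count=1: revealed 1 new [(4,0)] -> total=9

Answer: 9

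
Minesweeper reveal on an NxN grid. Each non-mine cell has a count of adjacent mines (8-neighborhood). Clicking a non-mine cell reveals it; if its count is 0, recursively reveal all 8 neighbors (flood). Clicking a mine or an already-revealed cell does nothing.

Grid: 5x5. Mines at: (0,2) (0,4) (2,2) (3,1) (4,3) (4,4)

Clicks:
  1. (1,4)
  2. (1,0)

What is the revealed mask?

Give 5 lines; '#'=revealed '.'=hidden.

Answer: ##...
##..#
##...
.....
.....

Derivation:
Click 1 (1,4) count=1: revealed 1 new [(1,4)] -> total=1
Click 2 (1,0) count=0: revealed 6 new [(0,0) (0,1) (1,0) (1,1) (2,0) (2,1)] -> total=7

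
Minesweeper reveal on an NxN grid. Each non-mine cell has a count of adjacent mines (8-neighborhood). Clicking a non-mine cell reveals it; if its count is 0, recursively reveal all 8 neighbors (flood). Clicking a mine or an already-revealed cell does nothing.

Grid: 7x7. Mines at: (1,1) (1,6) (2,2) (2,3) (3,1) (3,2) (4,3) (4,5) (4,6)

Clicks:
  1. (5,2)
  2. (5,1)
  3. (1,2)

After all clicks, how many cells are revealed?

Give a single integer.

Answer: 18

Derivation:
Click 1 (5,2) count=1: revealed 1 new [(5,2)] -> total=1
Click 2 (5,1) count=0: revealed 16 new [(4,0) (4,1) (4,2) (5,0) (5,1) (5,3) (5,4) (5,5) (5,6) (6,0) (6,1) (6,2) (6,3) (6,4) (6,5) (6,6)] -> total=17
Click 3 (1,2) count=3: revealed 1 new [(1,2)] -> total=18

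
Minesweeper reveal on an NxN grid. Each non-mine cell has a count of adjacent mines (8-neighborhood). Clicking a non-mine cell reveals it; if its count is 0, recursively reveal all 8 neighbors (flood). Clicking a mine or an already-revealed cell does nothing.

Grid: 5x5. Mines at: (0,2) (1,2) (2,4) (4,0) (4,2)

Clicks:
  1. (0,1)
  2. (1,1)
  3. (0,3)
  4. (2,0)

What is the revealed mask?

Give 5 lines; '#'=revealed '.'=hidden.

Answer: ##.#.
##...
##...
##...
.....

Derivation:
Click 1 (0,1) count=2: revealed 1 new [(0,1)] -> total=1
Click 2 (1,1) count=2: revealed 1 new [(1,1)] -> total=2
Click 3 (0,3) count=2: revealed 1 new [(0,3)] -> total=3
Click 4 (2,0) count=0: revealed 6 new [(0,0) (1,0) (2,0) (2,1) (3,0) (3,1)] -> total=9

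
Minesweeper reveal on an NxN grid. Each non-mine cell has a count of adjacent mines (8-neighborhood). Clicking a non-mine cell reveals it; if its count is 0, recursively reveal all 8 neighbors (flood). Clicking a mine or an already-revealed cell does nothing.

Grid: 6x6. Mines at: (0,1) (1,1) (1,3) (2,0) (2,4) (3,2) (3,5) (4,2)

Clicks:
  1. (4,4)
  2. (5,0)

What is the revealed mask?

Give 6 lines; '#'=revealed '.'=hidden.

Click 1 (4,4) count=1: revealed 1 new [(4,4)] -> total=1
Click 2 (5,0) count=0: revealed 6 new [(3,0) (3,1) (4,0) (4,1) (5,0) (5,1)] -> total=7

Answer: ......
......
......
##....
##..#.
##....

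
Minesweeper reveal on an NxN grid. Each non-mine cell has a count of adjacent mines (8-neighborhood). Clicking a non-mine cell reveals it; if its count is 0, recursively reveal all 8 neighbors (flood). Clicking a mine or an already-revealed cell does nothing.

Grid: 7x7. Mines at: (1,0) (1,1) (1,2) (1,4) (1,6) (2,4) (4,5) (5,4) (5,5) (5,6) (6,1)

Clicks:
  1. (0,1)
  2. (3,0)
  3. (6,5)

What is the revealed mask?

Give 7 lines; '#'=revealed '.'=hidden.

Click 1 (0,1) count=3: revealed 1 new [(0,1)] -> total=1
Click 2 (3,0) count=0: revealed 16 new [(2,0) (2,1) (2,2) (2,3) (3,0) (3,1) (3,2) (3,3) (4,0) (4,1) (4,2) (4,3) (5,0) (5,1) (5,2) (5,3)] -> total=17
Click 3 (6,5) count=3: revealed 1 new [(6,5)] -> total=18

Answer: .#.....
.......
####...
####...
####...
####...
.....#.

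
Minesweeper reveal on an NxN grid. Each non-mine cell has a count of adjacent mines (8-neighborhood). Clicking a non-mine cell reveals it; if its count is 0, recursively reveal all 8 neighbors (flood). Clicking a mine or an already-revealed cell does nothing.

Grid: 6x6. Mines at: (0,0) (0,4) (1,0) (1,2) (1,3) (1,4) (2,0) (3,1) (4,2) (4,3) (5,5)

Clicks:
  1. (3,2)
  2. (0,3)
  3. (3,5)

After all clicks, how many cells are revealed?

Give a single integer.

Click 1 (3,2) count=3: revealed 1 new [(3,2)] -> total=1
Click 2 (0,3) count=4: revealed 1 new [(0,3)] -> total=2
Click 3 (3,5) count=0: revealed 6 new [(2,4) (2,5) (3,4) (3,5) (4,4) (4,5)] -> total=8

Answer: 8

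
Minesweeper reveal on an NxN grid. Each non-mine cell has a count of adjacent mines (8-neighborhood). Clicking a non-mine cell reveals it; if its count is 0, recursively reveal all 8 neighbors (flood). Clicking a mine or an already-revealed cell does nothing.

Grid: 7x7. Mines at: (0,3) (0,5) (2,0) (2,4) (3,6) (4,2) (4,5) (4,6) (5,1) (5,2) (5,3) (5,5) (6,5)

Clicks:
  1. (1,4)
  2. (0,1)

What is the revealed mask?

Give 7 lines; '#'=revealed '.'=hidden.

Click 1 (1,4) count=3: revealed 1 new [(1,4)] -> total=1
Click 2 (0,1) count=0: revealed 6 new [(0,0) (0,1) (0,2) (1,0) (1,1) (1,2)] -> total=7

Answer: ###....
###.#..
.......
.......
.......
.......
.......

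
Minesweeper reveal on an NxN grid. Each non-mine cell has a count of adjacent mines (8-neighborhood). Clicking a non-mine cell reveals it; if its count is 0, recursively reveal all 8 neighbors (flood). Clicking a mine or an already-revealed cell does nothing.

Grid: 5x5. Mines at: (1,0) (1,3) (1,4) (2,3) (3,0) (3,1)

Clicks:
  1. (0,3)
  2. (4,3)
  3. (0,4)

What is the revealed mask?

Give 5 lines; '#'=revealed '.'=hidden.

Click 1 (0,3) count=2: revealed 1 new [(0,3)] -> total=1
Click 2 (4,3) count=0: revealed 6 new [(3,2) (3,3) (3,4) (4,2) (4,3) (4,4)] -> total=7
Click 3 (0,4) count=2: revealed 1 new [(0,4)] -> total=8

Answer: ...##
.....
.....
..###
..###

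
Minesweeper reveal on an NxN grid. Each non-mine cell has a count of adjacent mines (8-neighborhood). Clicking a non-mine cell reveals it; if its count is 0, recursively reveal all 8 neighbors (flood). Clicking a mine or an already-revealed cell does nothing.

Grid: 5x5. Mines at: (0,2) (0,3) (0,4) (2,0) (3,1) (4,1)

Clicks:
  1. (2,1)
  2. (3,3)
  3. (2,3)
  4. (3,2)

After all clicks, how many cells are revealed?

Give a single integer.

Click 1 (2,1) count=2: revealed 1 new [(2,1)] -> total=1
Click 2 (3,3) count=0: revealed 12 new [(1,2) (1,3) (1,4) (2,2) (2,3) (2,4) (3,2) (3,3) (3,4) (4,2) (4,3) (4,4)] -> total=13
Click 3 (2,3) count=0: revealed 0 new [(none)] -> total=13
Click 4 (3,2) count=2: revealed 0 new [(none)] -> total=13

Answer: 13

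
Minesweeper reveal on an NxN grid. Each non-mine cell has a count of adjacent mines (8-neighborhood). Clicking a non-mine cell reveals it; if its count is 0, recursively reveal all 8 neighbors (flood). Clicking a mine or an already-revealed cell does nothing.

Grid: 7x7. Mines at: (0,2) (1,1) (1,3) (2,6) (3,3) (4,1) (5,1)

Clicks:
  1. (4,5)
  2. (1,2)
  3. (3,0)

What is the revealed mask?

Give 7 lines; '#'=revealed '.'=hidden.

Answer: .......
..#....
.......
#...###
..#####
..#####
..#####

Derivation:
Click 1 (4,5) count=0: revealed 18 new [(3,4) (3,5) (3,6) (4,2) (4,3) (4,4) (4,5) (4,6) (5,2) (5,3) (5,4) (5,5) (5,6) (6,2) (6,3) (6,4) (6,5) (6,6)] -> total=18
Click 2 (1,2) count=3: revealed 1 new [(1,2)] -> total=19
Click 3 (3,0) count=1: revealed 1 new [(3,0)] -> total=20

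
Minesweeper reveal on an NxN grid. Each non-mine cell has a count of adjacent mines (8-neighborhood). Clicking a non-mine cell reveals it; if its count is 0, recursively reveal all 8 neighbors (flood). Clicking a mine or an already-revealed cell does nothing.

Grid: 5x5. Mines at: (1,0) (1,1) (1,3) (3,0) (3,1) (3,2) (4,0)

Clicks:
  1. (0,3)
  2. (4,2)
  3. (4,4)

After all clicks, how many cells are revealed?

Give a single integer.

Answer: 8

Derivation:
Click 1 (0,3) count=1: revealed 1 new [(0,3)] -> total=1
Click 2 (4,2) count=2: revealed 1 new [(4,2)] -> total=2
Click 3 (4,4) count=0: revealed 6 new [(2,3) (2,4) (3,3) (3,4) (4,3) (4,4)] -> total=8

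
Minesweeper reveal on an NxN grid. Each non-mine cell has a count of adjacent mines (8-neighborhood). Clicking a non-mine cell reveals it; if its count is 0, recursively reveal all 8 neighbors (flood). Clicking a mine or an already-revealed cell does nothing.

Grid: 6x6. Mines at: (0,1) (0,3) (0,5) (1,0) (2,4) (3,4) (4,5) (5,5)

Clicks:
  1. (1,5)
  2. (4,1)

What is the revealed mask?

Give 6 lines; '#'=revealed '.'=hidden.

Click 1 (1,5) count=2: revealed 1 new [(1,5)] -> total=1
Click 2 (4,1) count=0: revealed 21 new [(1,1) (1,2) (1,3) (2,0) (2,1) (2,2) (2,3) (3,0) (3,1) (3,2) (3,3) (4,0) (4,1) (4,2) (4,3) (4,4) (5,0) (5,1) (5,2) (5,3) (5,4)] -> total=22

Answer: ......
.###.#
####..
####..
#####.
#####.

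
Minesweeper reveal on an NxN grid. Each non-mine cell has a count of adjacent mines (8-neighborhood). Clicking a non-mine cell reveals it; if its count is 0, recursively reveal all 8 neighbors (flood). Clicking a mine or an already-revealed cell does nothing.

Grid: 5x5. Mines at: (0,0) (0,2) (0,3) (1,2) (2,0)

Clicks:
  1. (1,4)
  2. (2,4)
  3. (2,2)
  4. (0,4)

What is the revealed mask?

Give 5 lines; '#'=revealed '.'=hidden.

Click 1 (1,4) count=1: revealed 1 new [(1,4)] -> total=1
Click 2 (2,4) count=0: revealed 15 new [(1,3) (2,1) (2,2) (2,3) (2,4) (3,0) (3,1) (3,2) (3,3) (3,4) (4,0) (4,1) (4,2) (4,3) (4,4)] -> total=16
Click 3 (2,2) count=1: revealed 0 new [(none)] -> total=16
Click 4 (0,4) count=1: revealed 1 new [(0,4)] -> total=17

Answer: ....#
...##
.####
#####
#####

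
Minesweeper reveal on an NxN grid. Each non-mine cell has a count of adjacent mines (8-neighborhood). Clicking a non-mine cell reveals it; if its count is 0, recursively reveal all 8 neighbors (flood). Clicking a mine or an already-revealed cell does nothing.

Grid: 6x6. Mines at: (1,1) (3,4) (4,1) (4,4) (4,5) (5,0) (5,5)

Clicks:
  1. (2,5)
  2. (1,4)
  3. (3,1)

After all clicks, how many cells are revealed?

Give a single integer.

Click 1 (2,5) count=1: revealed 1 new [(2,5)] -> total=1
Click 2 (1,4) count=0: revealed 11 new [(0,2) (0,3) (0,4) (0,5) (1,2) (1,3) (1,4) (1,5) (2,2) (2,3) (2,4)] -> total=12
Click 3 (3,1) count=1: revealed 1 new [(3,1)] -> total=13

Answer: 13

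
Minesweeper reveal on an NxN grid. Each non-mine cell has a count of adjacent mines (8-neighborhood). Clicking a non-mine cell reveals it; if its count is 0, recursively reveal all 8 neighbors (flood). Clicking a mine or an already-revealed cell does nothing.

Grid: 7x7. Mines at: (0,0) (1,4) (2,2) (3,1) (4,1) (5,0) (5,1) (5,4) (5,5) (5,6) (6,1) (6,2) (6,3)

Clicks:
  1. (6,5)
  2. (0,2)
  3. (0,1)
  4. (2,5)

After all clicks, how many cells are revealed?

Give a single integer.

Answer: 8

Derivation:
Click 1 (6,5) count=3: revealed 1 new [(6,5)] -> total=1
Click 2 (0,2) count=0: revealed 6 new [(0,1) (0,2) (0,3) (1,1) (1,2) (1,3)] -> total=7
Click 3 (0,1) count=1: revealed 0 new [(none)] -> total=7
Click 4 (2,5) count=1: revealed 1 new [(2,5)] -> total=8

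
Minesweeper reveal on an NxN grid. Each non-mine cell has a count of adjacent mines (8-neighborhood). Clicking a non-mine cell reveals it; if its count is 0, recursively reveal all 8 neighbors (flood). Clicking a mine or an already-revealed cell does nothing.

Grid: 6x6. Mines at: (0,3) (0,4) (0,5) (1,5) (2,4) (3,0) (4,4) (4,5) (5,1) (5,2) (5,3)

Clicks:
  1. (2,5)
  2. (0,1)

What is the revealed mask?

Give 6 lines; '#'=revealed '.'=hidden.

Click 1 (2,5) count=2: revealed 1 new [(2,5)] -> total=1
Click 2 (0,1) count=0: revealed 17 new [(0,0) (0,1) (0,2) (1,0) (1,1) (1,2) (1,3) (2,0) (2,1) (2,2) (2,3) (3,1) (3,2) (3,3) (4,1) (4,2) (4,3)] -> total=18

Answer: ###...
####..
####.#
.###..
.###..
......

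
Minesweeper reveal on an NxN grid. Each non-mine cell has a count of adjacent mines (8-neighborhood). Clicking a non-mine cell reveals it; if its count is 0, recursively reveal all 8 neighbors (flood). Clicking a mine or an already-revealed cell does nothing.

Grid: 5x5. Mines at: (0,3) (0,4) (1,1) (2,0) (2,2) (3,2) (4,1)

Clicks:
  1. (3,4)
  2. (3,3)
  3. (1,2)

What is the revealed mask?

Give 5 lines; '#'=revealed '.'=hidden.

Answer: .....
..###
...##
...##
...##

Derivation:
Click 1 (3,4) count=0: revealed 8 new [(1,3) (1,4) (2,3) (2,4) (3,3) (3,4) (4,3) (4,4)] -> total=8
Click 2 (3,3) count=2: revealed 0 new [(none)] -> total=8
Click 3 (1,2) count=3: revealed 1 new [(1,2)] -> total=9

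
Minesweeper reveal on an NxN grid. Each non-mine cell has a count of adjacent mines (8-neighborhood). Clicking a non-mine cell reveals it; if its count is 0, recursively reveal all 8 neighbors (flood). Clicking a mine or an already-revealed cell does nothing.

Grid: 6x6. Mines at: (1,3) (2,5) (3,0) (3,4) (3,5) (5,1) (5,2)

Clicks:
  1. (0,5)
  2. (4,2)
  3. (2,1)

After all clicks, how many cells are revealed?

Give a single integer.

Click 1 (0,5) count=0: revealed 4 new [(0,4) (0,5) (1,4) (1,5)] -> total=4
Click 2 (4,2) count=2: revealed 1 new [(4,2)] -> total=5
Click 3 (2,1) count=1: revealed 1 new [(2,1)] -> total=6

Answer: 6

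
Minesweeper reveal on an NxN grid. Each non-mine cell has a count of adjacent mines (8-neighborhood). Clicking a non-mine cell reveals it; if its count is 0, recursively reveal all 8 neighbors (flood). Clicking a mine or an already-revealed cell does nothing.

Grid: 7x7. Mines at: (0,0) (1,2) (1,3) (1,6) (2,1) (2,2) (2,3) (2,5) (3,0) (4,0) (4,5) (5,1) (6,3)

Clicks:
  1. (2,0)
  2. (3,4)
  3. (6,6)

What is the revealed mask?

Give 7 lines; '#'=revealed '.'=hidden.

Answer: .......
.......
#......
....#..
.......
....###
....###

Derivation:
Click 1 (2,0) count=2: revealed 1 new [(2,0)] -> total=1
Click 2 (3,4) count=3: revealed 1 new [(3,4)] -> total=2
Click 3 (6,6) count=0: revealed 6 new [(5,4) (5,5) (5,6) (6,4) (6,5) (6,6)] -> total=8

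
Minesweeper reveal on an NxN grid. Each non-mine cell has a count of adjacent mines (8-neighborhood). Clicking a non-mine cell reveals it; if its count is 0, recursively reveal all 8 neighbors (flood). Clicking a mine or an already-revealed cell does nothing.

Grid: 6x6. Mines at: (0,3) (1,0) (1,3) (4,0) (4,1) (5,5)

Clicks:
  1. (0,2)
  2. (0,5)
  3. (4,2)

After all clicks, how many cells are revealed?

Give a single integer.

Answer: 20

Derivation:
Click 1 (0,2) count=2: revealed 1 new [(0,2)] -> total=1
Click 2 (0,5) count=0: revealed 19 new [(0,4) (0,5) (1,4) (1,5) (2,2) (2,3) (2,4) (2,5) (3,2) (3,3) (3,4) (3,5) (4,2) (4,3) (4,4) (4,5) (5,2) (5,3) (5,4)] -> total=20
Click 3 (4,2) count=1: revealed 0 new [(none)] -> total=20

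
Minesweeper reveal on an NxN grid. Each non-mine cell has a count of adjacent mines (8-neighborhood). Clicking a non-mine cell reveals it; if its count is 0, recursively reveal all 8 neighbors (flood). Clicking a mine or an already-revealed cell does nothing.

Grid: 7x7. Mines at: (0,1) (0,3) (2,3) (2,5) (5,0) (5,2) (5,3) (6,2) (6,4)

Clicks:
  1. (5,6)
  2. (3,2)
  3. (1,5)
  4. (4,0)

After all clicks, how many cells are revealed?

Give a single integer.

Answer: 14

Derivation:
Click 1 (5,6) count=0: revealed 11 new [(3,4) (3,5) (3,6) (4,4) (4,5) (4,6) (5,4) (5,5) (5,6) (6,5) (6,6)] -> total=11
Click 2 (3,2) count=1: revealed 1 new [(3,2)] -> total=12
Click 3 (1,5) count=1: revealed 1 new [(1,5)] -> total=13
Click 4 (4,0) count=1: revealed 1 new [(4,0)] -> total=14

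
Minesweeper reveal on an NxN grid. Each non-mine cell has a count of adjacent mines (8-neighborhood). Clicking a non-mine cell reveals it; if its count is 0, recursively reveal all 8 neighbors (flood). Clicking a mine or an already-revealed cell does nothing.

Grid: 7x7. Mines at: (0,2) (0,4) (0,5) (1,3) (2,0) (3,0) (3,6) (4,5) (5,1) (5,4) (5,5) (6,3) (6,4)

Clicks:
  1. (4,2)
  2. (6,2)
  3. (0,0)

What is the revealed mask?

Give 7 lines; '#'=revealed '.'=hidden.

Click 1 (4,2) count=1: revealed 1 new [(4,2)] -> total=1
Click 2 (6,2) count=2: revealed 1 new [(6,2)] -> total=2
Click 3 (0,0) count=0: revealed 4 new [(0,0) (0,1) (1,0) (1,1)] -> total=6

Answer: ##.....
##.....
.......
.......
..#....
.......
..#....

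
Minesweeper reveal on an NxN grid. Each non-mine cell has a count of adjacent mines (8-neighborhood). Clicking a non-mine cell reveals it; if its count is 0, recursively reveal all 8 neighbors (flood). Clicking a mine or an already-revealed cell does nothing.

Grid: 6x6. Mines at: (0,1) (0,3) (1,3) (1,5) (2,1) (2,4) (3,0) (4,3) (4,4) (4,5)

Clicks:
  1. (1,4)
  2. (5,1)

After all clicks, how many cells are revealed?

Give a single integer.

Answer: 7

Derivation:
Click 1 (1,4) count=4: revealed 1 new [(1,4)] -> total=1
Click 2 (5,1) count=0: revealed 6 new [(4,0) (4,1) (4,2) (5,0) (5,1) (5,2)] -> total=7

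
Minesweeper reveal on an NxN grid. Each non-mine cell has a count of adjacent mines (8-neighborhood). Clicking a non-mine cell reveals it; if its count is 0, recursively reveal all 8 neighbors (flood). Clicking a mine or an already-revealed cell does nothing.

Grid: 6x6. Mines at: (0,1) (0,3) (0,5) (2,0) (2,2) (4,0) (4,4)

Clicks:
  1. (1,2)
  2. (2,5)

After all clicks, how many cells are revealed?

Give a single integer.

Answer: 10

Derivation:
Click 1 (1,2) count=3: revealed 1 new [(1,2)] -> total=1
Click 2 (2,5) count=0: revealed 9 new [(1,3) (1,4) (1,5) (2,3) (2,4) (2,5) (3,3) (3,4) (3,5)] -> total=10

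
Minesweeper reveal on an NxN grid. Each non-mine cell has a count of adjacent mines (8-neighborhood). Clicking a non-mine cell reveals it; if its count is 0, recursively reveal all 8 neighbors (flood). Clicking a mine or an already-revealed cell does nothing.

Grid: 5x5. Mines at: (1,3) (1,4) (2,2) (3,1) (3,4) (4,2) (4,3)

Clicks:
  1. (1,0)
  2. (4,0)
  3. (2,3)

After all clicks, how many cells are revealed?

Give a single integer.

Answer: 10

Derivation:
Click 1 (1,0) count=0: revealed 8 new [(0,0) (0,1) (0,2) (1,0) (1,1) (1,2) (2,0) (2,1)] -> total=8
Click 2 (4,0) count=1: revealed 1 new [(4,0)] -> total=9
Click 3 (2,3) count=4: revealed 1 new [(2,3)] -> total=10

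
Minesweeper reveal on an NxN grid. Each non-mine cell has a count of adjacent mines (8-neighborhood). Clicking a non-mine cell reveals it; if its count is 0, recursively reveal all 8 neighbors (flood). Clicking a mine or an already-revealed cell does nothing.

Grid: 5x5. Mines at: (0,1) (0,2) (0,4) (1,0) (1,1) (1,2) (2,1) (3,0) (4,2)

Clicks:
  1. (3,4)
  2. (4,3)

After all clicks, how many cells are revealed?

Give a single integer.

Click 1 (3,4) count=0: revealed 8 new [(1,3) (1,4) (2,3) (2,4) (3,3) (3,4) (4,3) (4,4)] -> total=8
Click 2 (4,3) count=1: revealed 0 new [(none)] -> total=8

Answer: 8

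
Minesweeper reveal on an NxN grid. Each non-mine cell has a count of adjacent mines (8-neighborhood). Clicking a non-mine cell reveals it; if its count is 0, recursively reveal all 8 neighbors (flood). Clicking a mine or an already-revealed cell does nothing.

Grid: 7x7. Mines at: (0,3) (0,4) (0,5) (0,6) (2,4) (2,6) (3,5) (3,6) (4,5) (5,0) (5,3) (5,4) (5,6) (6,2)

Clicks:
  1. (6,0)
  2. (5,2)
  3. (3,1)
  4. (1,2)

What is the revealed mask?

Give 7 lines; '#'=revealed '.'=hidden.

Answer: ###....
####...
####...
####...
####...
..#....
#......

Derivation:
Click 1 (6,0) count=1: revealed 1 new [(6,0)] -> total=1
Click 2 (5,2) count=2: revealed 1 new [(5,2)] -> total=2
Click 3 (3,1) count=0: revealed 19 new [(0,0) (0,1) (0,2) (1,0) (1,1) (1,2) (1,3) (2,0) (2,1) (2,2) (2,3) (3,0) (3,1) (3,2) (3,3) (4,0) (4,1) (4,2) (4,3)] -> total=21
Click 4 (1,2) count=1: revealed 0 new [(none)] -> total=21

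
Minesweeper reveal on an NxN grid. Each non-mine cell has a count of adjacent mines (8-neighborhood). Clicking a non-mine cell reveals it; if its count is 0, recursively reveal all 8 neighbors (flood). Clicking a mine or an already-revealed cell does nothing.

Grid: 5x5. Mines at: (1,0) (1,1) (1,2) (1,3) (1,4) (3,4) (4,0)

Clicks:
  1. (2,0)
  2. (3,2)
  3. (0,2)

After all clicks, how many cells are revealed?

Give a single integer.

Answer: 11

Derivation:
Click 1 (2,0) count=2: revealed 1 new [(2,0)] -> total=1
Click 2 (3,2) count=0: revealed 9 new [(2,1) (2,2) (2,3) (3,1) (3,2) (3,3) (4,1) (4,2) (4,3)] -> total=10
Click 3 (0,2) count=3: revealed 1 new [(0,2)] -> total=11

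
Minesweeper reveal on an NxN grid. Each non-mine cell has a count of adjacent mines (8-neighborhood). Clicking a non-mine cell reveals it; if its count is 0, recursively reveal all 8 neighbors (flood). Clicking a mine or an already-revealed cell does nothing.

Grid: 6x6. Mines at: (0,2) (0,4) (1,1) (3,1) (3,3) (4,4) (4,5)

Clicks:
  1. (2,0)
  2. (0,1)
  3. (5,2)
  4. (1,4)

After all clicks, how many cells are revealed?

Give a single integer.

Answer: 11

Derivation:
Click 1 (2,0) count=2: revealed 1 new [(2,0)] -> total=1
Click 2 (0,1) count=2: revealed 1 new [(0,1)] -> total=2
Click 3 (5,2) count=0: revealed 8 new [(4,0) (4,1) (4,2) (4,3) (5,0) (5,1) (5,2) (5,3)] -> total=10
Click 4 (1,4) count=1: revealed 1 new [(1,4)] -> total=11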